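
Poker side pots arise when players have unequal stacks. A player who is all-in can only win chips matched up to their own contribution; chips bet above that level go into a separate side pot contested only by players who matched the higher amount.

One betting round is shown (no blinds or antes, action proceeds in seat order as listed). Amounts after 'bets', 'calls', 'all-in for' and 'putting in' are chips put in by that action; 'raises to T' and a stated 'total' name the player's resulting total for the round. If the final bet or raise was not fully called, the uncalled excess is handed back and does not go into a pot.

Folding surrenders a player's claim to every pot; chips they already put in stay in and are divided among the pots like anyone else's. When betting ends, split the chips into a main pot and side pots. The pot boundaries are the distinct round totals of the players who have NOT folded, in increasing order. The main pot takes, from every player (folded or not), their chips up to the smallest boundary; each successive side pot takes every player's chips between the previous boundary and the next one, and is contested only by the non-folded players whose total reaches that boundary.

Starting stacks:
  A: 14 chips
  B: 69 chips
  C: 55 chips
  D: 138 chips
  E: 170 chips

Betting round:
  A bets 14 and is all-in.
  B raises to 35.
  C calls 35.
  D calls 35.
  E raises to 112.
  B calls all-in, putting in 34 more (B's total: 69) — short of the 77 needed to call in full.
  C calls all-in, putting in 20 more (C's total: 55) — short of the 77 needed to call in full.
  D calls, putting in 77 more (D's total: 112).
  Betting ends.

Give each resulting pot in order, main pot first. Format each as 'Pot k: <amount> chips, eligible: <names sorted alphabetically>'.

Contributions: A=14, B=69, C=55, D=112, E=112
Pot levels (distinct totals of non-folded players): 14, 55, 69, 112
Layer 1-14: 14 each from A, B, C, D, E = 14*5 = 70 chips; eligible A, B, C, D, E
Layer 15-55: 41 each from B, C, D, E = 41*4 = 164 chips; eligible B, C, D, E
Layer 56-69: 14 each from B, D, E = 14*3 = 42 chips; eligible B, D, E
Layer 70-112: 43 each from D, E = 43*2 = 86 chips; eligible D, E

Pot 1: 70 chips, eligible: A, B, C, D, E
Pot 2: 164 chips, eligible: B, C, D, E
Pot 3: 42 chips, eligible: B, D, E
Pot 4: 86 chips, eligible: D, E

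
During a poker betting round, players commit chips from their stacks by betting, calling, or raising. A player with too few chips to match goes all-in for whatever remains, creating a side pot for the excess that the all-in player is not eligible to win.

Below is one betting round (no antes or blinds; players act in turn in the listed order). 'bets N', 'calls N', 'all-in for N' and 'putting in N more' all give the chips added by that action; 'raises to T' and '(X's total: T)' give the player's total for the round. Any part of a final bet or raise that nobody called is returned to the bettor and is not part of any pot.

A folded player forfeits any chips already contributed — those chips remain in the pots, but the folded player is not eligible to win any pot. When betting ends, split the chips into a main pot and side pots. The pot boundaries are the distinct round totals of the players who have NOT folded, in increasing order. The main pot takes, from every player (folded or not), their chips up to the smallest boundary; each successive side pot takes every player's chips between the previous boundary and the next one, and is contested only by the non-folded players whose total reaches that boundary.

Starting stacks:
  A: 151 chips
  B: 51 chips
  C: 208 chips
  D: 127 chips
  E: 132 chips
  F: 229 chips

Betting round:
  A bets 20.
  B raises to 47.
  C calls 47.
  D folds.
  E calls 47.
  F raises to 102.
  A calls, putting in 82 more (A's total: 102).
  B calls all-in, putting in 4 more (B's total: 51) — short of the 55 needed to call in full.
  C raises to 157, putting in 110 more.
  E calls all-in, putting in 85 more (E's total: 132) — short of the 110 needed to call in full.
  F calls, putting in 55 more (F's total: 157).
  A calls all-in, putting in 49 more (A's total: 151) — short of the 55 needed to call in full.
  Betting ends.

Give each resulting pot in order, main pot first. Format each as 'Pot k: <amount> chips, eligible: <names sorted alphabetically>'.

Contributions: A=151, B=51, C=157, E=132, F=157
Folded: D
Pot levels (distinct totals of non-folded players): 51, 132, 151, 157
Layer 1-51: 51 each from A, B, C, E, F = 51*5 = 255 chips; eligible A, B, C, E, F
Layer 52-132: 81 each from A, C, E, F = 81*4 = 324 chips; eligible A, C, E, F
Layer 133-151: 19 each from A, C, F = 19*3 = 57 chips; eligible A, C, F
Layer 152-157: 6 each from C, F = 6*2 = 12 chips; eligible C, F

Pot 1: 255 chips, eligible: A, B, C, E, F
Pot 2: 324 chips, eligible: A, C, E, F
Pot 3: 57 chips, eligible: A, C, F
Pot 4: 12 chips, eligible: C, F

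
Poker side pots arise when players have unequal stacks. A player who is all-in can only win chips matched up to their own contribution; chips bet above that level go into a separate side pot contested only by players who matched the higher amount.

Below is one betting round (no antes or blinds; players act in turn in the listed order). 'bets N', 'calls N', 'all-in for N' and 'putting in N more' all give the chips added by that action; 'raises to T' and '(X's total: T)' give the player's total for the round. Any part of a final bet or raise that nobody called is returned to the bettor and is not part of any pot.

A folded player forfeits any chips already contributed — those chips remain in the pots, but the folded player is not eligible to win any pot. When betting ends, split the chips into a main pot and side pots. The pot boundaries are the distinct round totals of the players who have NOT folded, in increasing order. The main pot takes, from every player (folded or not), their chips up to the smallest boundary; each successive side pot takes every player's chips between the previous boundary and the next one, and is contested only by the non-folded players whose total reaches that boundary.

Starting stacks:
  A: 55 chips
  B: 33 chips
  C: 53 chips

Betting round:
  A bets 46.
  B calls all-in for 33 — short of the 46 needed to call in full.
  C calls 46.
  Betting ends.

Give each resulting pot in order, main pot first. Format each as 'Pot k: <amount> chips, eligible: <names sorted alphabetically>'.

Pot 1: 99 chips, eligible: A, B, C
Pot 2: 26 chips, eligible: A, C

Derivation:
Contributions: A=46, B=33, C=46
Pot levels (distinct totals of non-folded players): 33, 46
Layer 1-33: 33 each from A, B, C = 33*3 = 99 chips; eligible A, B, C
Layer 34-46: 13 each from A, C = 13*2 = 26 chips; eligible A, C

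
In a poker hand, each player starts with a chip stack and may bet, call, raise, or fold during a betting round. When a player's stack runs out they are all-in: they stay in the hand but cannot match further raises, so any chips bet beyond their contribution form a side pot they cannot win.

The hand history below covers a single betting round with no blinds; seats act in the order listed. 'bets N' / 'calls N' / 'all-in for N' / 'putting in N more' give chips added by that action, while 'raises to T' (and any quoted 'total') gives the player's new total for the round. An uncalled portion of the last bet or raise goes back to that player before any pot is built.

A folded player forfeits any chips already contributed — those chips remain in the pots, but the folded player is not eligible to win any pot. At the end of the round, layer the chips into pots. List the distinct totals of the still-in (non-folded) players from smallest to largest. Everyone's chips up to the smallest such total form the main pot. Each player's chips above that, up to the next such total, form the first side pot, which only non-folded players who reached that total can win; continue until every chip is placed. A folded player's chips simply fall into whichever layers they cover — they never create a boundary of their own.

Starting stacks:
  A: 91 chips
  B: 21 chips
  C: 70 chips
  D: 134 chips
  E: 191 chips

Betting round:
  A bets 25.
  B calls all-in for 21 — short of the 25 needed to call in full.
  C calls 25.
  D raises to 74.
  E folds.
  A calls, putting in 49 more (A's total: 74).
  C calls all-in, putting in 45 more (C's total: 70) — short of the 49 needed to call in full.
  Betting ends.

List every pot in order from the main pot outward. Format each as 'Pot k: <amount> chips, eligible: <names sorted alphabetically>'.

Contributions: A=74, B=21, C=70, D=74
Folded: E
Pot levels (distinct totals of non-folded players): 21, 70, 74
Layer 1-21: 21 each from A, B, C, D = 21*4 = 84 chips; eligible A, B, C, D
Layer 22-70: 49 each from A, C, D = 49*3 = 147 chips; eligible A, C, D
Layer 71-74: 4 each from A, D = 4*2 = 8 chips; eligible A, D

Pot 1: 84 chips, eligible: A, B, C, D
Pot 2: 147 chips, eligible: A, C, D
Pot 3: 8 chips, eligible: A, D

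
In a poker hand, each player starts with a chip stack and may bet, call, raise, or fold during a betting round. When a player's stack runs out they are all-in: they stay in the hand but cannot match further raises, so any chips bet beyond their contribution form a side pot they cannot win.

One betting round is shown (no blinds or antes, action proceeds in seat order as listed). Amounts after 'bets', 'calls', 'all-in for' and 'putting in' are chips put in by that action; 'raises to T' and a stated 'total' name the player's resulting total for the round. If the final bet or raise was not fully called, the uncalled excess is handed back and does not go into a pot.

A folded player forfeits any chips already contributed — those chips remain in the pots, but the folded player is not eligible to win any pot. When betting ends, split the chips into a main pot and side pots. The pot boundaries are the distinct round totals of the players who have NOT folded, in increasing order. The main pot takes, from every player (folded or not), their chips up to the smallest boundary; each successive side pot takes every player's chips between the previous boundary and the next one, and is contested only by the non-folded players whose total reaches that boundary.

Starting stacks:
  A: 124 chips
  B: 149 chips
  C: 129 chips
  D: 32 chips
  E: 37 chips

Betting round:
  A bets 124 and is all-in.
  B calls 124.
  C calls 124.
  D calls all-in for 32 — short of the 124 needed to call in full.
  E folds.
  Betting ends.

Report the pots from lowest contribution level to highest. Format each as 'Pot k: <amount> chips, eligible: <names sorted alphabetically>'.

Pot 1: 128 chips, eligible: A, B, C, D
Pot 2: 276 chips, eligible: A, B, C

Derivation:
Contributions: A=124, B=124, C=124, D=32
Folded: E
Pot levels (distinct totals of non-folded players): 32, 124
Layer 1-32: 32 each from A, B, C, D = 32*4 = 128 chips; eligible A, B, C, D
Layer 33-124: 92 each from A, B, C = 92*3 = 276 chips; eligible A, B, C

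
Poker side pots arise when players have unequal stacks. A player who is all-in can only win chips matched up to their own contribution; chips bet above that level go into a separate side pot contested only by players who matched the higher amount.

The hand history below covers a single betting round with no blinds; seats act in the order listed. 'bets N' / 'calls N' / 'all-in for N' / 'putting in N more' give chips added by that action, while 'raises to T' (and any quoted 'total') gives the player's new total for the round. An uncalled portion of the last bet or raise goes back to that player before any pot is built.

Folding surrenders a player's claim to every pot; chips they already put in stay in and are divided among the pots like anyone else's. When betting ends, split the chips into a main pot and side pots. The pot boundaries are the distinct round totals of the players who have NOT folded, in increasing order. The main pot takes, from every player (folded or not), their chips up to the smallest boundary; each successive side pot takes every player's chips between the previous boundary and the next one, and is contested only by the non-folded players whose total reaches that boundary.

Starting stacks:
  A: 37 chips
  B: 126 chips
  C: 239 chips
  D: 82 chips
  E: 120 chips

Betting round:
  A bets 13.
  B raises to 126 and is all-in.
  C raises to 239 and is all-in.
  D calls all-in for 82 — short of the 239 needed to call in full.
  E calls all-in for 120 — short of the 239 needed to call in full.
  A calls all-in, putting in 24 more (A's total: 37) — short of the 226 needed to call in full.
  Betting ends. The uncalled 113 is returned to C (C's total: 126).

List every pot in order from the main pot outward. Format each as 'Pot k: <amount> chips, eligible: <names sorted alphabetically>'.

Contributions (after 113 returned to C): A=37, B=126, C=126, D=82, E=120
Pot levels (distinct totals of non-folded players): 37, 82, 120, 126
Layer 1-37: 37 each from A, B, C, D, E = 37*5 = 185 chips; eligible A, B, C, D, E
Layer 38-82: 45 each from B, C, D, E = 45*4 = 180 chips; eligible B, C, D, E
Layer 83-120: 38 each from B, C, E = 38*3 = 114 chips; eligible B, C, E
Layer 121-126: 6 each from B, C = 6*2 = 12 chips; eligible B, C

Pot 1: 185 chips, eligible: A, B, C, D, E
Pot 2: 180 chips, eligible: B, C, D, E
Pot 3: 114 chips, eligible: B, C, E
Pot 4: 12 chips, eligible: B, C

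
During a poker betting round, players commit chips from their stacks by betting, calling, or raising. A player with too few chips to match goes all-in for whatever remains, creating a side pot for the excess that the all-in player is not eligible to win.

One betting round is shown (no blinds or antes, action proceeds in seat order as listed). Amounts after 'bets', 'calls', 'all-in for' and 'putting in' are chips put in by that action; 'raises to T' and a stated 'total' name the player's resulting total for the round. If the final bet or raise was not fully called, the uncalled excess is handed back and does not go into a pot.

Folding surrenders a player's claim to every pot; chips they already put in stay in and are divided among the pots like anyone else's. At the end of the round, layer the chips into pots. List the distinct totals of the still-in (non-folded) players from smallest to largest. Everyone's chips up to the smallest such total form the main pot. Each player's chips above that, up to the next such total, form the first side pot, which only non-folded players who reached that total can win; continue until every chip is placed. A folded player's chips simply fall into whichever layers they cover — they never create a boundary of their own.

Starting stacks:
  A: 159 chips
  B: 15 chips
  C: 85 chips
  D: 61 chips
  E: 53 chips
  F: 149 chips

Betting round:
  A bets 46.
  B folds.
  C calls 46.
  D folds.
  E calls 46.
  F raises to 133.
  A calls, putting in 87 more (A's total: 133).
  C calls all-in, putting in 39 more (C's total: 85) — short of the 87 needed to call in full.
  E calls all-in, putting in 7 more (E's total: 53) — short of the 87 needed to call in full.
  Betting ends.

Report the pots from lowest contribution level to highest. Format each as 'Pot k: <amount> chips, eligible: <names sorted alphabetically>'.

Contributions: A=133, C=85, E=53, F=133
Folded: B, D
Pot levels (distinct totals of non-folded players): 53, 85, 133
Layer 1-53: 53 each from A, C, E, F = 53*4 = 212 chips; eligible A, C, E, F
Layer 54-85: 32 each from A, C, F = 32*3 = 96 chips; eligible A, C, F
Layer 86-133: 48 each from A, F = 48*2 = 96 chips; eligible A, F

Pot 1: 212 chips, eligible: A, C, E, F
Pot 2: 96 chips, eligible: A, C, F
Pot 3: 96 chips, eligible: A, F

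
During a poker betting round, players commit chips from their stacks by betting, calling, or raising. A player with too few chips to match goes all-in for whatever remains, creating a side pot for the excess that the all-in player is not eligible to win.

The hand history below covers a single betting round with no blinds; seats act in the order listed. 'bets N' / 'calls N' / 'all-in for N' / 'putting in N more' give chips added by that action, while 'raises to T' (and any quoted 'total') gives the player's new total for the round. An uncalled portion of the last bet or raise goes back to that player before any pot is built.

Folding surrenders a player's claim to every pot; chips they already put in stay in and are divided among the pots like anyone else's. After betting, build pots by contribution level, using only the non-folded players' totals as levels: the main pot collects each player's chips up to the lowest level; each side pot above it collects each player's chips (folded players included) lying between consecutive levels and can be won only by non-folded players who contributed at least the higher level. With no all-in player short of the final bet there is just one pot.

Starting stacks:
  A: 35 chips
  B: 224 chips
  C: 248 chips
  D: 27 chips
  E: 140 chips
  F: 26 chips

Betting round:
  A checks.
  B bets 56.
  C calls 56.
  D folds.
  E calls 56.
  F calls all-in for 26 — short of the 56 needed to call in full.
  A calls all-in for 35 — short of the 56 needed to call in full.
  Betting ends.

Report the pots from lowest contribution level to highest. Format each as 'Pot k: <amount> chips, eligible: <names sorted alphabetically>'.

Pot 1: 130 chips, eligible: A, B, C, E, F
Pot 2: 36 chips, eligible: A, B, C, E
Pot 3: 63 chips, eligible: B, C, E

Derivation:
Contributions: A=35, B=56, C=56, E=56, F=26
Folded: D
Pot levels (distinct totals of non-folded players): 26, 35, 56
Layer 1-26: 26 each from A, B, C, E, F = 26*5 = 130 chips; eligible A, B, C, E, F
Layer 27-35: 9 each from A, B, C, E = 9*4 = 36 chips; eligible A, B, C, E
Layer 36-56: 21 each from B, C, E = 21*3 = 63 chips; eligible B, C, E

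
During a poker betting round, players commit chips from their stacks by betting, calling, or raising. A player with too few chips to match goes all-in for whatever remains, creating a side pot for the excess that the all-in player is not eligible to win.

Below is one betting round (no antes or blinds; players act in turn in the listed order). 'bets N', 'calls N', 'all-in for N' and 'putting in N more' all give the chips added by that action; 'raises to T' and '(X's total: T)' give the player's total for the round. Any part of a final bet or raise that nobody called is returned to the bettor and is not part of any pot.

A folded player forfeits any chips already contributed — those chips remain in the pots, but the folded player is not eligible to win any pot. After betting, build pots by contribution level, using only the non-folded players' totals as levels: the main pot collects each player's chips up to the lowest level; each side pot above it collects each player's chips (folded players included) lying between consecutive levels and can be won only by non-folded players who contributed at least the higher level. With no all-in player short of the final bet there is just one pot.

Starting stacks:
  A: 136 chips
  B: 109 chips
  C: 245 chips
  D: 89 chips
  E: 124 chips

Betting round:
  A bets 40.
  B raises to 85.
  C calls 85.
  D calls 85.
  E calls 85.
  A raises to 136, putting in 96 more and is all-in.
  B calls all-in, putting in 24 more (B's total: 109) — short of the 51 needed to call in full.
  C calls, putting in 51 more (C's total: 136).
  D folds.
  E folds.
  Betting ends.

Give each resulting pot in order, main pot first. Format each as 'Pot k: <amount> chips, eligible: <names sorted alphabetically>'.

Pot 1: 497 chips, eligible: A, B, C
Pot 2: 54 chips, eligible: A, C

Derivation:
Contributions: A=136, B=109, C=136, D=85, E=85
Folded: D, E
Pot levels (distinct totals of non-folded players): 109, 136
Layer 1-109: A 109 + B 109 + C 109 + D 85 + E 85 = 497 chips; eligible A, B, C
Layer 110-136: 27 each from A, C = 27*2 = 54 chips; eligible A, C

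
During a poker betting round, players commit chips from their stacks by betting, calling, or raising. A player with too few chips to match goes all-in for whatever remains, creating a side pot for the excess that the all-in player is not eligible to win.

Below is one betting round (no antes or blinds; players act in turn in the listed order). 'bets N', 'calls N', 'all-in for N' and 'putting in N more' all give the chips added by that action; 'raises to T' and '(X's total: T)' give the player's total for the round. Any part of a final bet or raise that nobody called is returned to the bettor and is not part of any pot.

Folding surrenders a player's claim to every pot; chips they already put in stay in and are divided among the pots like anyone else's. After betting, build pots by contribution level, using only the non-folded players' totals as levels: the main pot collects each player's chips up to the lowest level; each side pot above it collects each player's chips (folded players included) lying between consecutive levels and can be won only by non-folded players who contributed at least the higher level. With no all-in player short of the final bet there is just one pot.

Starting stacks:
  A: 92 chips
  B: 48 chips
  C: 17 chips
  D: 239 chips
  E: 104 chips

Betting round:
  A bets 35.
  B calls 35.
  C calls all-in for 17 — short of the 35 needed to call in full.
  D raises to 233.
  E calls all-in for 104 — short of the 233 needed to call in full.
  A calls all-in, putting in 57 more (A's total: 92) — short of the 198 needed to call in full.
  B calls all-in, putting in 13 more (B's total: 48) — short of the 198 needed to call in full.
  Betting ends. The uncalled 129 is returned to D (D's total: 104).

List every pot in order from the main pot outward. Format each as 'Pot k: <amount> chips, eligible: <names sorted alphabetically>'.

Pot 1: 85 chips, eligible: A, B, C, D, E
Pot 2: 124 chips, eligible: A, B, D, E
Pot 3: 132 chips, eligible: A, D, E
Pot 4: 24 chips, eligible: D, E

Derivation:
Contributions (after 129 returned to D): A=92, B=48, C=17, D=104, E=104
Pot levels (distinct totals of non-folded players): 17, 48, 92, 104
Layer 1-17: 17 each from A, B, C, D, E = 17*5 = 85 chips; eligible A, B, C, D, E
Layer 18-48: 31 each from A, B, D, E = 31*4 = 124 chips; eligible A, B, D, E
Layer 49-92: 44 each from A, D, E = 44*3 = 132 chips; eligible A, D, E
Layer 93-104: 12 each from D, E = 12*2 = 24 chips; eligible D, E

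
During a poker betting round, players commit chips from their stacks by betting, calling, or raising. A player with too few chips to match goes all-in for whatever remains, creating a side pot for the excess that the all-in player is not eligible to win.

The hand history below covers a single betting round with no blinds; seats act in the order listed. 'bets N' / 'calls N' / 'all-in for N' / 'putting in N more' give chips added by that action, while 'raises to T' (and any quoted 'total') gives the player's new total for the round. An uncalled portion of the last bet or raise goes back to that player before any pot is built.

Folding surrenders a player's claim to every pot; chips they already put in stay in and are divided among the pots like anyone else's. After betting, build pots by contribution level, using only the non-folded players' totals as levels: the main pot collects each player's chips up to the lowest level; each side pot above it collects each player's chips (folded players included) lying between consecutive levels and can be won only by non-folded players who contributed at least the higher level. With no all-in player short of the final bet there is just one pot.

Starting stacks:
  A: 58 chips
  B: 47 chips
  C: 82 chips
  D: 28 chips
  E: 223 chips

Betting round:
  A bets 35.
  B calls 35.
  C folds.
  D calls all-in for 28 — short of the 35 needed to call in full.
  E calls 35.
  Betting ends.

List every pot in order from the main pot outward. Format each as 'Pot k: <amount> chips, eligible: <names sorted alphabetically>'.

Contributions: A=35, B=35, D=28, E=35
Folded: C
Pot levels (distinct totals of non-folded players): 28, 35
Layer 1-28: 28 each from A, B, D, E = 28*4 = 112 chips; eligible A, B, D, E
Layer 29-35: 7 each from A, B, E = 7*3 = 21 chips; eligible A, B, E

Pot 1: 112 chips, eligible: A, B, D, E
Pot 2: 21 chips, eligible: A, B, E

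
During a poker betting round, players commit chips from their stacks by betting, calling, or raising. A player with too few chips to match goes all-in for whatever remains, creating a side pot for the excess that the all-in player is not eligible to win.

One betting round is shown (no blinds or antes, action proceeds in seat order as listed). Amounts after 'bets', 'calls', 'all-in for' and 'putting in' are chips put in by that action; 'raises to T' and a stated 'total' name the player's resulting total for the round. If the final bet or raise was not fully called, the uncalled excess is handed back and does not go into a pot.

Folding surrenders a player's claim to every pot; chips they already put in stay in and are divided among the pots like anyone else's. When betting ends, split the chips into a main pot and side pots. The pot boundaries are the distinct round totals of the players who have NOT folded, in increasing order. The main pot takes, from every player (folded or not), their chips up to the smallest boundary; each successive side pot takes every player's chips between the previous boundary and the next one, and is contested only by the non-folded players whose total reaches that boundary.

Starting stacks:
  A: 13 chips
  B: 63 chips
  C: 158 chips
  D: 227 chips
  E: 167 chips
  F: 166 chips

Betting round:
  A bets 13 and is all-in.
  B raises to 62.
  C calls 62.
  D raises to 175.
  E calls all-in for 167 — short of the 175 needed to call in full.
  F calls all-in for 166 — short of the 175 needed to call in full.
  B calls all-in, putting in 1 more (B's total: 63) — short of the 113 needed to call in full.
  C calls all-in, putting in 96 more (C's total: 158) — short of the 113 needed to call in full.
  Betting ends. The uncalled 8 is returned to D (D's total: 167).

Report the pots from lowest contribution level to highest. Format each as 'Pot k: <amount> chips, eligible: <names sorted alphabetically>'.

Contributions (after 8 returned to D): A=13, B=63, C=158, D=167, E=167, F=166
Pot levels (distinct totals of non-folded players): 13, 63, 158, 166, 167
Layer 1-13: 13 each from A, B, C, D, E, F = 13*6 = 78 chips; eligible A, B, C, D, E, F
Layer 14-63: 50 each from B, C, D, E, F = 50*5 = 250 chips; eligible B, C, D, E, F
Layer 64-158: 95 each from C, D, E, F = 95*4 = 380 chips; eligible C, D, E, F
Layer 159-166: 8 each from D, E, F = 8*3 = 24 chips; eligible D, E, F
Layer 167-167: 1 each from D, E = 1*2 = 2 chips; eligible D, E

Pot 1: 78 chips, eligible: A, B, C, D, E, F
Pot 2: 250 chips, eligible: B, C, D, E, F
Pot 3: 380 chips, eligible: C, D, E, F
Pot 4: 24 chips, eligible: D, E, F
Pot 5: 2 chips, eligible: D, E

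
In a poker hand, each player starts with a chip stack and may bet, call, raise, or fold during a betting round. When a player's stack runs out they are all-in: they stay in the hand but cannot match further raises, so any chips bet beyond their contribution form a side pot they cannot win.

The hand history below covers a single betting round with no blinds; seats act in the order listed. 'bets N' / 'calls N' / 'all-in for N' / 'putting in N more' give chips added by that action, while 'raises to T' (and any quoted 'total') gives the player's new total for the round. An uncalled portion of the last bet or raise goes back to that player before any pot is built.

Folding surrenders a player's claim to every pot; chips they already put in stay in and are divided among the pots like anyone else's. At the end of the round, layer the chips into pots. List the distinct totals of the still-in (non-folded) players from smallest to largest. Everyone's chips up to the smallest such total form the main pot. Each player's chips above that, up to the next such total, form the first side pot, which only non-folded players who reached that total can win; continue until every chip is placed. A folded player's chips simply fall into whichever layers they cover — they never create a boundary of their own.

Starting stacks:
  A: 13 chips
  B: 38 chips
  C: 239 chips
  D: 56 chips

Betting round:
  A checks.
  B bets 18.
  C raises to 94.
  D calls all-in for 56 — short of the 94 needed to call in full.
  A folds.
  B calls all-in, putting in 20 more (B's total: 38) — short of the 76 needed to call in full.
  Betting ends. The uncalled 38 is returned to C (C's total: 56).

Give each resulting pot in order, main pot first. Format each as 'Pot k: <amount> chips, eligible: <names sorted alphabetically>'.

Pot 1: 114 chips, eligible: B, C, D
Pot 2: 36 chips, eligible: C, D

Derivation:
Contributions (after 38 returned to C): B=38, C=56, D=56
Folded: A
Pot levels (distinct totals of non-folded players): 38, 56
Layer 1-38: 38 each from B, C, D = 38*3 = 114 chips; eligible B, C, D
Layer 39-56: 18 each from C, D = 18*2 = 36 chips; eligible C, D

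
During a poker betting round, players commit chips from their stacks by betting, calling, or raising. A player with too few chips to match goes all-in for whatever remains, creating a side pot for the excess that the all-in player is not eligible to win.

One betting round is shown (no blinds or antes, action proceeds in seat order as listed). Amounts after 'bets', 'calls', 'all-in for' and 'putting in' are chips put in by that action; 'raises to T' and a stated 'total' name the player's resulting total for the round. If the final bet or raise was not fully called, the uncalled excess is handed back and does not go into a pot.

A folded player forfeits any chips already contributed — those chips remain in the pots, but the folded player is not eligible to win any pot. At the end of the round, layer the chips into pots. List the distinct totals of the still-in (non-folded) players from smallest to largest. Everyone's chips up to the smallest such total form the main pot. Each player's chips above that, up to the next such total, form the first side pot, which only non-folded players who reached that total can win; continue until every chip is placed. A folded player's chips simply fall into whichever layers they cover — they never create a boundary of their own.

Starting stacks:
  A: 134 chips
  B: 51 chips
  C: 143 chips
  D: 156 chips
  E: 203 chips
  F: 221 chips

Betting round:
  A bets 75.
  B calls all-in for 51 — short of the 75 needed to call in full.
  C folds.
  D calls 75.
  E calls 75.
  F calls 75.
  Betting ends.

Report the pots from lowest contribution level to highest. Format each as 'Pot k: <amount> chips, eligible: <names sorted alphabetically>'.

Contributions: A=75, B=51, D=75, E=75, F=75
Folded: C
Pot levels (distinct totals of non-folded players): 51, 75
Layer 1-51: 51 each from A, B, D, E, F = 51*5 = 255 chips; eligible A, B, D, E, F
Layer 52-75: 24 each from A, D, E, F = 24*4 = 96 chips; eligible A, D, E, F

Pot 1: 255 chips, eligible: A, B, D, E, F
Pot 2: 96 chips, eligible: A, D, E, F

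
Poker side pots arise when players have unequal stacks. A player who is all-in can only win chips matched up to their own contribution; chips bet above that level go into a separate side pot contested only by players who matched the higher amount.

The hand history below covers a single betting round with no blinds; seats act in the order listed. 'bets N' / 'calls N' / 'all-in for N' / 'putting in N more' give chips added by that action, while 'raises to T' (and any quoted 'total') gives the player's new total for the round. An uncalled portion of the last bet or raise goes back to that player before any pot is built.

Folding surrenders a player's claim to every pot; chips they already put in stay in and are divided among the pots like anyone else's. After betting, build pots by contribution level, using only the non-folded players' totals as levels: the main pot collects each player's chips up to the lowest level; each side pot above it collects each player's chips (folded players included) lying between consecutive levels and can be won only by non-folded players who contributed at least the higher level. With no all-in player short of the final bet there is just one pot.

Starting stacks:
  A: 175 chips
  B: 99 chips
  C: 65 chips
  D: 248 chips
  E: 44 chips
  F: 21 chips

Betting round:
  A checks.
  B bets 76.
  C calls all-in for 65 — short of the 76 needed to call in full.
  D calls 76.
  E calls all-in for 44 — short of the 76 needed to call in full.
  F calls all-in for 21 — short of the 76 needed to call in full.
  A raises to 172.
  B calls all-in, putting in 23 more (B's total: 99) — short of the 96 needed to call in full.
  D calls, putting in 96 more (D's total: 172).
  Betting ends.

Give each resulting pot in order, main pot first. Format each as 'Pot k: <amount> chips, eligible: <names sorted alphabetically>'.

Contributions: A=172, B=99, C=65, D=172, E=44, F=21
Pot levels (distinct totals of non-folded players): 21, 44, 65, 99, 172
Layer 1-21: 21 each from A, B, C, D, E, F = 21*6 = 126 chips; eligible A, B, C, D, E, F
Layer 22-44: 23 each from A, B, C, D, E = 23*5 = 115 chips; eligible A, B, C, D, E
Layer 45-65: 21 each from A, B, C, D = 21*4 = 84 chips; eligible A, B, C, D
Layer 66-99: 34 each from A, B, D = 34*3 = 102 chips; eligible A, B, D
Layer 100-172: 73 each from A, D = 73*2 = 146 chips; eligible A, D

Pot 1: 126 chips, eligible: A, B, C, D, E, F
Pot 2: 115 chips, eligible: A, B, C, D, E
Pot 3: 84 chips, eligible: A, B, C, D
Pot 4: 102 chips, eligible: A, B, D
Pot 5: 146 chips, eligible: A, D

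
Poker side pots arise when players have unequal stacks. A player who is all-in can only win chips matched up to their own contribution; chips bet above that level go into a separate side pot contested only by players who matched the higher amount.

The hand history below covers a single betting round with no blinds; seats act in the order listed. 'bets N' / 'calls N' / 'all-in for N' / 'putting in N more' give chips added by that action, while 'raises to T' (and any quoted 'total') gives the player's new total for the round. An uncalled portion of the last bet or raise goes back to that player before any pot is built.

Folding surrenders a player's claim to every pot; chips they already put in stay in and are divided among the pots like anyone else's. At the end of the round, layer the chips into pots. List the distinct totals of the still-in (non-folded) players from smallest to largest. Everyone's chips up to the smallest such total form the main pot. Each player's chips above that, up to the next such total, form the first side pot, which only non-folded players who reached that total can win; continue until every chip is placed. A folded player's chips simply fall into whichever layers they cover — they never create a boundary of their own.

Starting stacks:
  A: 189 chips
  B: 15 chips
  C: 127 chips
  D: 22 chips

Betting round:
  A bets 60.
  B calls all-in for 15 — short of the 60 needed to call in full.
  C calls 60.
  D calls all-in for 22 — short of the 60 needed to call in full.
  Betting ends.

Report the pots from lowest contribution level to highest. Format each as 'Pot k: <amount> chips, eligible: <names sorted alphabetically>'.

Contributions: A=60, B=15, C=60, D=22
Pot levels (distinct totals of non-folded players): 15, 22, 60
Layer 1-15: 15 each from A, B, C, D = 15*4 = 60 chips; eligible A, B, C, D
Layer 16-22: 7 each from A, C, D = 7*3 = 21 chips; eligible A, C, D
Layer 23-60: 38 each from A, C = 38*2 = 76 chips; eligible A, C

Pot 1: 60 chips, eligible: A, B, C, D
Pot 2: 21 chips, eligible: A, C, D
Pot 3: 76 chips, eligible: A, C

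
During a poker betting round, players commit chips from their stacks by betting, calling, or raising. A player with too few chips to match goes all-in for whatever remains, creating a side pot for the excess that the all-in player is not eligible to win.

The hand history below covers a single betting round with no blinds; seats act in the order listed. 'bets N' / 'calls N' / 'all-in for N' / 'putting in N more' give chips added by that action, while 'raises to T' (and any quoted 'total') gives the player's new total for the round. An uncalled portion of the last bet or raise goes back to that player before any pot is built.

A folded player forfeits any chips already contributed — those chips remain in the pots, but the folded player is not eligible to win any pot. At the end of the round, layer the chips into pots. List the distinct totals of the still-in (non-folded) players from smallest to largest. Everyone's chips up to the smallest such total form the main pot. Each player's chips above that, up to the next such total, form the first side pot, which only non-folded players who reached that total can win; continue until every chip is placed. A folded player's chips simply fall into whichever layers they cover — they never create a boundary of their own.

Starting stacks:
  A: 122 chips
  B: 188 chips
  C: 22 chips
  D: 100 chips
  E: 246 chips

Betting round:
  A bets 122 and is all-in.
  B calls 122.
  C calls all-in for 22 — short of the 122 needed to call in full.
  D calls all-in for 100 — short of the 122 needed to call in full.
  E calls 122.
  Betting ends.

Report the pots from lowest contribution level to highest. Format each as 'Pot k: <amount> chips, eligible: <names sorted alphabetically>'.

Contributions: A=122, B=122, C=22, D=100, E=122
Pot levels (distinct totals of non-folded players): 22, 100, 122
Layer 1-22: 22 each from A, B, C, D, E = 22*5 = 110 chips; eligible A, B, C, D, E
Layer 23-100: 78 each from A, B, D, E = 78*4 = 312 chips; eligible A, B, D, E
Layer 101-122: 22 each from A, B, E = 22*3 = 66 chips; eligible A, B, E

Pot 1: 110 chips, eligible: A, B, C, D, E
Pot 2: 312 chips, eligible: A, B, D, E
Pot 3: 66 chips, eligible: A, B, E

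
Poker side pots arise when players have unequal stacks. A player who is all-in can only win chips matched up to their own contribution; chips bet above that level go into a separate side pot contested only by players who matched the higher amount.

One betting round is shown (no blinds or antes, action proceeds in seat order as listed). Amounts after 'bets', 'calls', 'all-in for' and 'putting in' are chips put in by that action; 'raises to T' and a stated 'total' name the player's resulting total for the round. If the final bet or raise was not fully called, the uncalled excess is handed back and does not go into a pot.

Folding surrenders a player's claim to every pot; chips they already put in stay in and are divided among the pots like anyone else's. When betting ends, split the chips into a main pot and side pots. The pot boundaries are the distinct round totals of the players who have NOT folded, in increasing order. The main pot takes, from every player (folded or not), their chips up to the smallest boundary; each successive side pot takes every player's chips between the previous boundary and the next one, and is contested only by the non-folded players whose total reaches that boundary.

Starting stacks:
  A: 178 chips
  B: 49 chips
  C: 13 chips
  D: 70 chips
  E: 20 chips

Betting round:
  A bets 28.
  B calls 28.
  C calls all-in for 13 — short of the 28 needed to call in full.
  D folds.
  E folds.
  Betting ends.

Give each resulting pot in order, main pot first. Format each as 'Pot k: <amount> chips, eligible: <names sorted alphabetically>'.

Contributions: A=28, B=28, C=13
Folded: D, E
Pot levels (distinct totals of non-folded players): 13, 28
Layer 1-13: 13 each from A, B, C = 13*3 = 39 chips; eligible A, B, C
Layer 14-28: 15 each from A, B = 15*2 = 30 chips; eligible A, B

Pot 1: 39 chips, eligible: A, B, C
Pot 2: 30 chips, eligible: A, B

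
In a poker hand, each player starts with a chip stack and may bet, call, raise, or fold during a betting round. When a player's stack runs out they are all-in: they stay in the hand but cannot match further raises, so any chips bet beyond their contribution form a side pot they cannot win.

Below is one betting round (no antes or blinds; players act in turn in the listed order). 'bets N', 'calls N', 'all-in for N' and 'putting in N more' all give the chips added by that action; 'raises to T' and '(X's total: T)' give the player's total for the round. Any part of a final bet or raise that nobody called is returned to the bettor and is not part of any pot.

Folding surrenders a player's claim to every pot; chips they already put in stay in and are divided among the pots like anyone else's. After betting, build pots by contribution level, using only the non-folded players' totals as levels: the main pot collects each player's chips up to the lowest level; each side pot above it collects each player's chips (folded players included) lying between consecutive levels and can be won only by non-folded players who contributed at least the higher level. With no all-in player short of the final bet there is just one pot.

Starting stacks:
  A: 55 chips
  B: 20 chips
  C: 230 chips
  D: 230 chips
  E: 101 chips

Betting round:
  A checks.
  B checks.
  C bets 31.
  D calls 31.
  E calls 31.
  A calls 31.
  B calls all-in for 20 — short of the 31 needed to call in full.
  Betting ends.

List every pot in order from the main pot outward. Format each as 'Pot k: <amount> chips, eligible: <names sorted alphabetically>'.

Pot 1: 100 chips, eligible: A, B, C, D, E
Pot 2: 44 chips, eligible: A, C, D, E

Derivation:
Contributions: A=31, B=20, C=31, D=31, E=31
Pot levels (distinct totals of non-folded players): 20, 31
Layer 1-20: 20 each from A, B, C, D, E = 20*5 = 100 chips; eligible A, B, C, D, E
Layer 21-31: 11 each from A, C, D, E = 11*4 = 44 chips; eligible A, C, D, E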